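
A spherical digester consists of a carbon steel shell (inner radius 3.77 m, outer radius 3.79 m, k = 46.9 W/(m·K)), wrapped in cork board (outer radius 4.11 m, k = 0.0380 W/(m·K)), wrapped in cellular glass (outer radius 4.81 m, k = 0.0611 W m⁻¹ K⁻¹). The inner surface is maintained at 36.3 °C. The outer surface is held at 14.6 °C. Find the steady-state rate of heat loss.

Q = 243 W

Resistance network (inner→outer):
  R_carbon steel = (1/3.77 − 1/3.79)/(4πk) = 0.001400/(4π·46.9) = 2.375×10^-6 K/W
  R_cork board = (1/3.79 − 1/4.11)/(4πk) = 0.02054/(4π·0.0380) = 0.04302 K/W
  R_cellular glass = (1/4.11 − 1/4.81)/(4πk) = 0.03541/(4π·0.0611) = 0.04612 K/W
ΣR = 2.375×10^-6 + 0.04302 + 0.04612 = 0.08914 K/W
Q = ΔT/ΣR = (36.3 °C − 14.6 °C)/0.08914 = 243 W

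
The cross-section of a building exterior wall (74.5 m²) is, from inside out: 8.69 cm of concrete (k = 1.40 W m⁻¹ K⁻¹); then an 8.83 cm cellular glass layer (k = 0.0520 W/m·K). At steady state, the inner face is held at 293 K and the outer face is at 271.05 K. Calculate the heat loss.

Resistance network (inner→outer):
  R_concrete = L/(kA) = 0.0869/(1.40·74.5) = 8.332×10^-4 K/W
  R_cellular glass = L/(kA) = 0.0883/(0.0520·74.5) = 0.02279 K/W
ΣR = 8.332×10^-4 + 0.02279 = 0.02362 K/W
Q = ΔT/ΣR = (293 K − 271.05 K)/0.02362 = 929 W

Q = 929 W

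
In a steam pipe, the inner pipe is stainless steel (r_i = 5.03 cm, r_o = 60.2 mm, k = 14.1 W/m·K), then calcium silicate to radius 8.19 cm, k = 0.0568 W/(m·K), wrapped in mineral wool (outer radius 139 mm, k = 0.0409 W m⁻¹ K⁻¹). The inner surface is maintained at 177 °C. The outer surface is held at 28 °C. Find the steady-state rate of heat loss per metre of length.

Treat each layer as a resistance in series:
  R'_stainless steel = ln(0.0602/0.0503)/(2πk) = 0.1797/(2π·14.1) = 0.002028 m·K/W
  R'_calcium silicate = ln(0.0819/0.0602)/(2πk) = 0.3078/(2π·0.0568) = 0.8625 m·K/W
  R'_mineral wool = ln(0.139/0.0819)/(2πk) = 0.5290/(2π·0.0409) = 2.058 m·K/W
ΣR = 0.002028 + 0.8625 + 2.058 = 2.923 m·K/W
Q' = ΔT/ΣR = (177 °C − 28 °C)/2.923 = 51.0 W/m

Q' = 51.0 W/m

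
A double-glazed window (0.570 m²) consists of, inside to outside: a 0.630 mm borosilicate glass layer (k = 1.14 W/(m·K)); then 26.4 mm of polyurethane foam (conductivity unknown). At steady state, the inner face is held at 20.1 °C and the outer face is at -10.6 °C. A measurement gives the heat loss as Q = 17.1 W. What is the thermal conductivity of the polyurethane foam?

ΣR = ΔT/Q = |20.1 − -10.6|/17.1 = 1.795 K/W
Known resistances:
  R_borosilicate glass = L/(kA) = 6.30×10^-4/(1.14·0.570) = 9.695×10^-4 K/W
R_polyurethane foam = ΣR − ΣR_known = 1.795 − 9.695×10^-4 = 1.794 K/W
L/(kA) = 1.794 ⇒ k = 0.0264/(1.794·0.570) = 0.0258 W/m·K

k = 0.0258 W/m·K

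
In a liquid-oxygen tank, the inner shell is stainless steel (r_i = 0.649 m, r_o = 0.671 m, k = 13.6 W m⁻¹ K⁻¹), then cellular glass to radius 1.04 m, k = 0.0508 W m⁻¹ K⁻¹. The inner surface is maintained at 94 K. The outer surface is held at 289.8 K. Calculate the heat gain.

Resistance network (inner→outer):
  R_stainless steel = (1/0.649 − 1/0.671)/(4πk) = 0.05052/(4π·13.6) = 2.956×10^-4 K/W
  R_cellular glass = (1/0.671 − 1/1.04)/(4πk) = 0.5288/(4π·0.0508) = 0.8283 K/W
ΣR = 2.956×10^-4 + 0.8283 = 0.8286 K/W
Q = ΔT/ΣR = (94 K − 289.8 K)/0.8286 = -236 W
(Negative Q ⇒ heat flows inward; heat gain = 236 W.)

Q = 236 W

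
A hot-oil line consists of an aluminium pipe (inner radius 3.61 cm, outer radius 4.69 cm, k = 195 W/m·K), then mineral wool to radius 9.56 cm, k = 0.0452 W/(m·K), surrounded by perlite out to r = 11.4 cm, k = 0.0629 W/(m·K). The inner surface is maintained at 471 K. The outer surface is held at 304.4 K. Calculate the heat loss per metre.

Q' = 56.4 W/m

Series thermal resistances, inner to outer:
  R'_aluminium = ln(0.0469/0.0361)/(2πk) = 0.2617/(2π·195) = 2.136×10^-4 m·K/W
  R'_mineral wool = ln(0.0956/0.0469)/(2πk) = 0.7122/(2π·0.0452) = 2.508 m·K/W
  R'_perlite = ln(0.114/0.0956)/(2πk) = 0.1760/(2π·0.0629) = 0.4454 m·K/W
ΣR = 2.136×10^-4 + 2.508 + 0.4454 = 2.954 m·K/W
Q' = ΔT/ΣR = (471 K − 304.4 K)/2.954 = 56.4 W/m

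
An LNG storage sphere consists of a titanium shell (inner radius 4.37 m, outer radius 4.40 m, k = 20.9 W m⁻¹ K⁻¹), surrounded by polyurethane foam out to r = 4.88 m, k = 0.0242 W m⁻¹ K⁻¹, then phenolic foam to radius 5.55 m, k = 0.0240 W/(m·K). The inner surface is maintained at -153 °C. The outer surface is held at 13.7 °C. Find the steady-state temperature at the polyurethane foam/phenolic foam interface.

T = -74.2 °C

Resistance network (inner→outer):
  R_titanium = (1/4.37 − 1/4.40)/(4πk) = 0.001560/(4π·20.9) = 5.941×10^-6 K/W
  R_polyurethane foam = (1/4.40 − 1/4.88)/(4πk) = 0.02235/(4π·0.0242) = 0.07351 K/W
  R_phenolic foam = (1/4.88 − 1/5.55)/(4πk) = 0.02474/(4π·0.0240) = 0.08202 K/W
ΣR = 5.941×10^-6 + 0.07351 + 0.08202 = 0.1555 K/W
Q = ΔT/ΣR = (-153 °C − 13.7 °C)/0.1555 = -1072 W
From the inner boundary to the polyurethane foam/phenolic foam interface, ΣR_partial = 0.07352 K/W.
T_interface = T_in − Q·ΣR_partial = -153 °C − (-1072)(0.07352) = -74.2 °C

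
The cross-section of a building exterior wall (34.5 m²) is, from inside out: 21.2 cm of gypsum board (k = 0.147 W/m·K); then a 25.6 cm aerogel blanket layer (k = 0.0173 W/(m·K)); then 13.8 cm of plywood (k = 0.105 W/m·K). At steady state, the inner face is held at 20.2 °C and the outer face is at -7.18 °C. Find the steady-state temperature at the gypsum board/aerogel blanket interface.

Resistance network (inner→outer):
  R_gypsum board = L/(kA) = 0.212/(0.147·34.5) = 0.04180 K/W
  R_aerogel blanket = L/(kA) = 0.256/(0.0173·34.5) = 0.4289 K/W
  R_plywood = L/(kA) = 0.138/(0.105·34.5) = 0.03810 K/W
ΣR = 0.04180 + 0.4289 + 0.03810 = 0.5088 K/W
Q = ΔT/ΣR = (20.2 °C − -7.18 °C)/0.5088 = 53.81 W
From the inner boundary to the gypsum board/aerogel blanket interface, ΣR_partial = 0.04180 K/W.
T_interface = T_in − Q·ΣR_partial = 20.2 °C − (53.81)(0.04180) = 18.0 °C

T = 18.0 °C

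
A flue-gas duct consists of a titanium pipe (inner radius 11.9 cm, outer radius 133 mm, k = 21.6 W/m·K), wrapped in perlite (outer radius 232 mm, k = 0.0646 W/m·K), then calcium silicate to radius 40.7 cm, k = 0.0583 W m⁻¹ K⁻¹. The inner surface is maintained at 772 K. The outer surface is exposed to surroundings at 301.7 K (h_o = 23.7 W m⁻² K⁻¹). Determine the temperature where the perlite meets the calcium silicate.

T = 551 K

Resistance network (inner→outer):
  R'_titanium = ln(0.133/0.119)/(2πk) = 0.1112/(2π·21.6) = 8.195×10^-4 m·K/W
  R'_perlite = ln(0.232/0.133)/(2πk) = 0.5564/(2π·0.0646) = 1.371 m·K/W
  R'_calcium silicate = ln(0.407/0.232)/(2πk) = 0.5621/(2π·0.0583) = 1.534 m·K/W
  R'_conv,out = 1/(2πr h) = 1/(2π·0.407·23.7) = 0.01650 m·K/W
ΣR = 8.195×10^-4 + 1.371 + 1.534 + 0.01650 = 2.922 m·K/W
Q' = ΔT/ΣR = (772 K − 301.7 K)/2.922 = 161.0 W/m
From the inner boundary to the perlite/calcium silicate interface, ΣR_partial = 1.372 m·K/W.
T_interface = T_in − Q'·ΣR_partial = 772 K − (161.0)(1.372) = 551 K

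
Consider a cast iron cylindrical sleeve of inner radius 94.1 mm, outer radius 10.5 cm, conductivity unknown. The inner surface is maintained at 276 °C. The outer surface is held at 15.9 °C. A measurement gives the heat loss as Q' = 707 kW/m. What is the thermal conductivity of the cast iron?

ΣR = ΔT/Q' = |276 − 15.9|/7.07×10^5 = 3.679×10^-4 m·K/W
ln(r₂/r₁)/(2πk) = 3.679×10^-4 ⇒ k = 0.1096/(2π·3.679×10^-4) = 47.4 W/m·K

k = 47.4 W/m·K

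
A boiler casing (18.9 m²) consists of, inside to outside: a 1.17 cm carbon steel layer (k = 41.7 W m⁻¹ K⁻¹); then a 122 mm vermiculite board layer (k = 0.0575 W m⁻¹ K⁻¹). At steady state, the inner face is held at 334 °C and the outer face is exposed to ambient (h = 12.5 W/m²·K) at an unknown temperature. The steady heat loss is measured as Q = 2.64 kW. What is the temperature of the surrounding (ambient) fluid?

T_out = 26.4 °C

Series resistances:
  R_carbon steel = L/(kA) = 0.0117/(41.7·18.9) = 1.485×10^-5 K/W
  R_vermiculite board = L/(kA) = 0.122/(0.0575·18.9) = 0.1123 K/W
  R_conv,out = 1/(hA) = 1/(12.5·18.9) = 0.004233 K/W
ΣR = 0.1165 K/W
ΔT = Q·ΣR = 2640 × 0.1165 = 307.6 K
Heat flows outward, so T_out = T_in − ΔT = 334 − 307.6 = 26.4 °C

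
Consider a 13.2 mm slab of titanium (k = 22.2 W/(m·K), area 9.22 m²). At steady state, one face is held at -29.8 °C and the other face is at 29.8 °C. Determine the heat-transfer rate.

Q = 9.24×10^5 W

Q = kA·ΔT/L = 22.2 × 9.22 × |-29.8 °C − 29.8 °C| / 0.0132 = 9.24×10^5 W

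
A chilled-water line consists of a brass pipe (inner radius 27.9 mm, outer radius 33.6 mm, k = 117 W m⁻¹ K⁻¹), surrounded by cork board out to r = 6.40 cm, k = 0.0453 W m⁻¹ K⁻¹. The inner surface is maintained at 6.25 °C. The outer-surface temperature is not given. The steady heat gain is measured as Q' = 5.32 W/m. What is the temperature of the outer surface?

T_out = 18.3 °C

Sum the resistances:
  R'_brass = ln(0.0336/0.0279)/(2πk) = 0.1859/(2π·117) = 2.529×10^-4 m·K/W
  R'_cork board = ln(0.0640/0.0336)/(2πk) = 0.6444/(2π·0.0453) = 2.264 m·K/W
ΣR = 2.264 m·K/W
ΔT = Q'·ΣR = 5.32 × 2.264 = 12.04 K
Heat flows inward, so T_out = T_in + ΔT = 6.25 + 12.04 = 18.3 °C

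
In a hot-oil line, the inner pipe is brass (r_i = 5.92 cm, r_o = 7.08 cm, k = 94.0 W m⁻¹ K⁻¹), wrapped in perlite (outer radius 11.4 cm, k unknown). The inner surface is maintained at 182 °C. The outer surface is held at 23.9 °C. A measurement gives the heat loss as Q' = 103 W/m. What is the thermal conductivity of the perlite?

ΣR = ΔT/Q' = |182 − 23.9|/103 = 1.535 m·K/W
Known resistances:
  R'_brass = ln(0.0708/0.0592)/(2πk) = 0.1789/(2π·94.0) = 3.030×10^-4 m·K/W
R_perlite = ΣR − ΣR_known = 1.535 − 3.030×10^-4 = 1.535 m·K/W
ln(r₂/r₁)/(2πk) = 1.535 ⇒ k = 0.4763/(2π·1.535) = 0.0494 W/m·K

k = 0.0494 W/m·K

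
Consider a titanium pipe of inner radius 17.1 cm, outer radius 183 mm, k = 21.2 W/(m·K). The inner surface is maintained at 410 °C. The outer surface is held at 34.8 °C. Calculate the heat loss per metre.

Q' = 2πk·ΔT/ln(r₂/r₁) = 2π × 21.2 × 375.2 / ln(0.183/0.171) = 7.37×10^5 W/m

Q' = 737 kW/m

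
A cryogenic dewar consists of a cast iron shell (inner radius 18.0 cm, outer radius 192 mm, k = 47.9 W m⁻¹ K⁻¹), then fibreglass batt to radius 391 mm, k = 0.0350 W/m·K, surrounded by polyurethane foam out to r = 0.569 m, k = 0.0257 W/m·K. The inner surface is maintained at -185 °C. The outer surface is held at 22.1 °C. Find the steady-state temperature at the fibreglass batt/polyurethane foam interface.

Treat each layer as a resistance in series:
  R_cast iron = (1/0.180 − 1/0.192)/(4πk) = 0.3472/(4π·47.9) = 5.768×10^-4 K/W
  R_fibreglass batt = (1/0.192 − 1/0.391)/(4πk) = 2.651/(4π·0.0350) = 6.027 K/W
  R_polyurethane foam = (1/0.391 − 1/0.569)/(4πk) = 0.8001/(4π·0.0257) = 2.477 K/W
ΣR = 5.768×10^-4 + 6.027 + 2.477 = 8.505 K/W
Q = ΔT/ΣR = (-185 °C − 22.1 °C)/8.505 = -24.35 W
From the inner boundary to the fibreglass batt/polyurethane foam interface, ΣR_partial = 6.028 K/W.
T_interface = T_in − Q·ΣR_partial = -185 °C − (-24.35)(6.028) = -38.2 °C

T = -38.2 °C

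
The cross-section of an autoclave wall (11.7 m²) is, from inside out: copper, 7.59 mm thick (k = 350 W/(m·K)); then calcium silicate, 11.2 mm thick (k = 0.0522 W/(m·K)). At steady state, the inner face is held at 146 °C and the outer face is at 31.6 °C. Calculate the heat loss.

Q = 6.24 kW

Treat each layer as a resistance in series:
  R_copper = L/(kA) = 0.00759/(350·11.7) = 1.853×10^-6 K/W
  R_calcium silicate = L/(kA) = 0.0112/(0.0522·11.7) = 0.01834 K/W
ΣR = 1.853×10^-6 + 0.01834 = 0.01834 K/W
Q = ΔT/ΣR = (146 °C − 31.6 °C)/0.01834 = 6240 W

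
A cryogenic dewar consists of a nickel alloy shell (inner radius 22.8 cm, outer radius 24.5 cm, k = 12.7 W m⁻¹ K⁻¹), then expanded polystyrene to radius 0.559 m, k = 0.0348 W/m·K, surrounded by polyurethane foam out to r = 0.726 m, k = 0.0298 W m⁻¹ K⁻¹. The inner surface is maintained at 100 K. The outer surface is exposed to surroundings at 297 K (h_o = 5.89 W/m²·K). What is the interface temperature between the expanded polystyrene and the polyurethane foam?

T = 262.2 K

Series thermal resistances, inner to outer:
  R_nickel alloy = (1/0.228 − 1/0.245)/(4πk) = 0.3043/(4π·12.7) = 0.001907 K/W
  R_expanded polystyrene = (1/0.245 − 1/0.559)/(4πk) = 2.293/(4π·0.0348) = 5.243 K/W
  R_polyurethane foam = (1/0.559 − 1/0.726)/(4πk) = 0.4115/(4π·0.0298) = 1.099 K/W
  R_conv,out = 1/(4πr²h) = 1/(4π·0.726²·5.89) = 0.02563 K/W
ΣR = 0.001907 + 5.243 + 1.099 + 0.02563 = 6.370 K/W
Q = ΔT/ΣR = (100 K − 297 K)/6.370 = -30.93 W
From the inner boundary to the expanded polystyrene/polyurethane foam interface, ΣR_partial = 5.245 K/W.
T_interface = T_in − Q·ΣR_partial = 100 K − (-30.93)(5.245) = 262.2 K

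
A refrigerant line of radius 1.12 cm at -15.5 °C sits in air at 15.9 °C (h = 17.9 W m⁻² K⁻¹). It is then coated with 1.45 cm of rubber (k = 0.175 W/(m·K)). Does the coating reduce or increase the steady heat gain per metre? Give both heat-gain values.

Critical radius for a cylinder: r_cr = k/h = 0.00978 m = 0.978 cm.
Outer radius after coating: r₂ = 0.0112 + 0.0145 = 0.0257 m.
Since r₁ ≥ r_cr, any added insulation reduces the heat gain.
Bare: R = 1/(2πr₁h) = 0.7939 m·K/W; Q = 31.4/0.7939 = 39.6 W/m.
Coated: R = R_cond + R_conv = 1.101 m·K/W; Q = 31.4/1.101 = 28.5 W/m.

reduces: 39.6 → 28.5 W/m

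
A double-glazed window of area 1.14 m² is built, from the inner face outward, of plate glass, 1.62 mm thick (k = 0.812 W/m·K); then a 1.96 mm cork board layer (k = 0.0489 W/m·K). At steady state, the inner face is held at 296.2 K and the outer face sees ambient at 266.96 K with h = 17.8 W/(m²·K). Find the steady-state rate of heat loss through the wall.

Resistance network (inner→outer):
  R_plate glass = L/(kA) = 0.00162/(0.812·1.14) = 0.001750 K/W
  R_cork board = L/(kA) = 0.00196/(0.0489·1.14) = 0.03516 K/W
  R_conv,out = 1/(hA) = 1/(17.8·1.14) = 0.04928 K/W
ΣR = 0.001750 + 0.03516 + 0.04928 = 0.08619 K/W
Q = ΔT/ΣR = (296.2 K − 266.96 K)/0.08619 = 339 W

Q = 339 W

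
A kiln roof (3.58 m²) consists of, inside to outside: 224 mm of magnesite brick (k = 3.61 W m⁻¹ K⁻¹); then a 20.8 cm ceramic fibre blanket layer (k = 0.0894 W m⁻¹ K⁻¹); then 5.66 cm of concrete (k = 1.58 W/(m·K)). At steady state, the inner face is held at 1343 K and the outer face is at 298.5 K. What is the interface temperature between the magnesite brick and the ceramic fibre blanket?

T = 1316 K

Series thermal resistances, inner to outer:
  R_magnesite brick = L/(kA) = 0.224/(3.61·3.58) = 0.01733 K/W
  R_ceramic fibre blanket = L/(kA) = 0.208/(0.0894·3.58) = 0.6499 K/W
  R_concrete = L/(kA) = 0.0566/(1.58·3.58) = 0.01001 K/W
ΣR = 0.01733 + 0.6499 + 0.01001 = 0.6772 K/W
Q = ΔT/ΣR = (1343 K − 298.5 K)/0.6772 = 1542 W
From the inner boundary to the magnesite brick/ceramic fibre blanket interface, ΣR_partial = 0.01733 K/W.
T_interface = T_in − Q·ΣR_partial = 1343 K − (1542)(0.01733) = 1316 K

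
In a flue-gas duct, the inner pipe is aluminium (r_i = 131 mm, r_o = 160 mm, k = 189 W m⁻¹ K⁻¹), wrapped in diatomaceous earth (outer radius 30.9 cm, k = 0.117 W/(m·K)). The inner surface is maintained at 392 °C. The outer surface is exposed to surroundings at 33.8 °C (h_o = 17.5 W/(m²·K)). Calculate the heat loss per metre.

Q' = 387 W/m

Series thermal resistances, inner to outer:
  R'_aluminium = ln(0.160/0.131)/(2πk) = 0.2000/(2π·189) = 1.684×10^-4 m·K/W
  R'_diatomaceous earth = ln(0.309/0.160)/(2πk) = 0.6582/(2π·0.117) = 0.8953 m·K/W
  R'_conv,out = 1/(2πr h) = 1/(2π·0.309·17.5) = 0.02943 m·K/W
ΣR = 1.684×10^-4 + 0.8953 + 0.02943 = 0.9249 m·K/W
Q' = ΔT/ΣR = (392 °C − 33.8 °C)/0.9249 = 387 W/m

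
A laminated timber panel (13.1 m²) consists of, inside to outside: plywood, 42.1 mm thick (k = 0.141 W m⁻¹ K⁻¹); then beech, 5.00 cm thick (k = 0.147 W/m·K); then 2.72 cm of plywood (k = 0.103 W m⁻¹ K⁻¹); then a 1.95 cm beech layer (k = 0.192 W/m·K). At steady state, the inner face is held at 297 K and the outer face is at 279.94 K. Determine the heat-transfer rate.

Series thermal resistances, inner to outer:
  R_plywood = L/(kA) = 0.0421/(0.141·13.1) = 0.02279 K/W
  R_beech = L/(kA) = 0.0500/(0.147·13.1) = 0.02596 K/W
  R_plywood = L/(kA) = 0.0272/(0.103·13.1) = 0.02016 K/W
  R_beech = L/(kA) = 0.0195/(0.192·13.1) = 0.007753 K/W
ΣR = 0.02279 + 0.02596 + 0.02016 + 0.007753 = 0.07666 K/W
Q = ΔT/ΣR = (297 K − 279.94 K)/0.07666 = 223 W

Q = 223 W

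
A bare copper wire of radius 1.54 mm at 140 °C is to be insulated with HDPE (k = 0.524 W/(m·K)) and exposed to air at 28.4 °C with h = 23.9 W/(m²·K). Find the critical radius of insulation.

For a cylinder, r_cr = k_ins/h = 0.524/23.9 = 0.0219 m = 2.19 cm

r_cr = 2.19 cm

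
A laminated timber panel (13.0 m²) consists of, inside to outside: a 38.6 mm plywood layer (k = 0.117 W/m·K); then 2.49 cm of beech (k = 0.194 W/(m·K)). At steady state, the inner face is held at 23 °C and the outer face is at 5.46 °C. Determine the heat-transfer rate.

Treat each layer as a resistance in series:
  R_plywood = L/(kA) = 0.0386/(0.117·13.0) = 0.02538 K/W
  R_beech = L/(kA) = 0.0249/(0.194·13.0) = 0.009873 K/W
ΣR = 0.02538 + 0.009873 = 0.03525 K/W
Q = ΔT/ΣR = (23 °C − 5.46 °C)/0.03525 = 498 W

Q = 498 W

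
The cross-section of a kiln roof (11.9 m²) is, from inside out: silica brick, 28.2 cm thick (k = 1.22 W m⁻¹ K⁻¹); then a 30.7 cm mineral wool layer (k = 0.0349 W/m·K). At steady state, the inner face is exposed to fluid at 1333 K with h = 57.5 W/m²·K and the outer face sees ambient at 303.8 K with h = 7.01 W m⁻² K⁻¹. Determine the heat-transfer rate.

Resistance network (inner→outer):
  R_conv,in = 1/(hA) = 1/(57.5·11.9) = 0.001461 K/W
  R_silica brick = L/(kA) = 0.282/(1.22·11.9) = 0.01942 K/W
  R_mineral wool = L/(kA) = 0.307/(0.0349·11.9) = 0.7392 K/W
  R_conv,out = 1/(hA) = 1/(7.01·11.9) = 0.01199 K/W
ΣR = 0.001461 + 0.01942 + 0.7392 + 0.01199 = 0.7721 K/W
Q = ΔT/ΣR = (1333 K − 303.8 K)/0.7721 = 1330 W

Q = 1330 W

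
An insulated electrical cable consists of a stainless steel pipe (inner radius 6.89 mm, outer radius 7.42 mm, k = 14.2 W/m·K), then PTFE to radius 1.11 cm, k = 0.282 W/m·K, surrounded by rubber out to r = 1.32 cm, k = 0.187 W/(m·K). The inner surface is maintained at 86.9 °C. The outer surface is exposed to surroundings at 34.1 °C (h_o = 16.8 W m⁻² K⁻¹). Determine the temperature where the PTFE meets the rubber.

Treat each layer as a resistance in series:
  R'_stainless steel = ln(0.00742/0.00689)/(2πk) = 0.07411/(2π·14.2) = 8.306×10^-4 m·K/W
  R'_PTFE = ln(0.0111/0.00742)/(2πk) = 0.4028/(2π·0.282) = 0.2273 m·K/W
  R'_rubber = ln(0.0132/0.0111)/(2πk) = 0.1733/(2π·0.187) = 0.1475 m·K/W
  R'_conv,out = 1/(2πr h) = 1/(2π·0.0132·16.8) = 0.7177 m·K/W
ΣR = 8.306×10^-4 + 0.2273 + 0.1475 + 0.7177 = 1.093 m·K/W
Q' = ΔT/ΣR = (86.9 °C − 34.1 °C)/1.093 = 48.31 W/m
From the inner boundary to the PTFE/rubber interface, ΣR_partial = 0.2281 m·K/W.
T_interface = T_in − Q'·ΣR_partial = 86.9 °C − (48.31)(0.2281) = 75.9 °C

T = 75.9 °C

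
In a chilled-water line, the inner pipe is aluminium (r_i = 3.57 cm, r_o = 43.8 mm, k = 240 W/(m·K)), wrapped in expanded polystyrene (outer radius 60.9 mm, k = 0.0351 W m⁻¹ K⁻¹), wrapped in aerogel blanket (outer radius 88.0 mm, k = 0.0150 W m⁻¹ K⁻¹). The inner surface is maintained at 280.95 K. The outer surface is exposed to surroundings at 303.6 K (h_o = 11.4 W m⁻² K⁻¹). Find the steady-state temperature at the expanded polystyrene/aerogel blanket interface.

Series thermal resistances, inner to outer:
  R'_aluminium = ln(0.0438/0.0357)/(2πk) = 0.2045/(2π·240) = 1.356×10^-4 m·K/W
  R'_expanded polystyrene = ln(0.0609/0.0438)/(2πk) = 0.3296/(2π·0.0351) = 1.495 m·K/W
  R'_aerogel blanket = ln(0.0880/0.0609)/(2πk) = 0.3681/(2π·0.0150) = 3.906 m·K/W
  R'_conv,out = 1/(2πr h) = 1/(2π·0.0880·11.4) = 0.1586 m·K/W
ΣR = 1.356×10^-4 + 1.495 + 3.906 + 0.1586 = 5.560 m·K/W
Q' = ΔT/ΣR = (280.95 K − 303.6 K)/5.560 = -4.074 W/m
From the inner boundary to the expanded polystyrene/aerogel blanket interface, ΣR_partial = 1.495 m·K/W.
T_interface = T_in − Q'·ΣR_partial = 280.95 K − (-4.074)(1.495) = 287.0 K

T = 287.0 K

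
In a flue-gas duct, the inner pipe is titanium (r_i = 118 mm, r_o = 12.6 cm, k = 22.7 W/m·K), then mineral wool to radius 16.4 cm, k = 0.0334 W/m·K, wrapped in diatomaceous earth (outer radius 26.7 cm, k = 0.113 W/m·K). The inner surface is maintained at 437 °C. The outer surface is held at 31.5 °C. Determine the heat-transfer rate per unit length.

Q' = 209 W/m

Series thermal resistances, inner to outer:
  R'_titanium = ln(0.126/0.118)/(2πk) = 0.06560/(2π·22.7) = 4.599×10^-4 m·K/W
  R'_mineral wool = ln(0.164/0.126)/(2πk) = 0.2636/(2π·0.0334) = 1.256 m·K/W
  R'_diatomaceous earth = ln(0.267/0.164)/(2πk) = 0.4874/(2π·0.113) = 0.6865 m·K/W
ΣR = 4.599×10^-4 + 1.256 + 0.6865 = 1.943 m·K/W
Q' = ΔT/ΣR = (437 °C − 31.5 °C)/1.943 = 209 W/m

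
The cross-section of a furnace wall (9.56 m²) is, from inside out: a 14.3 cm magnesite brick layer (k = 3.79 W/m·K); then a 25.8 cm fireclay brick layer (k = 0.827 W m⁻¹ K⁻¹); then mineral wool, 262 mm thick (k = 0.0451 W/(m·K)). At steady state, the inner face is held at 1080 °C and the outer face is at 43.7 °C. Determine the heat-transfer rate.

Q = 1610 W

Resistance network (inner→outer):
  R_magnesite brick = L/(kA) = 0.143/(3.79·9.56) = 0.003947 K/W
  R_fireclay brick = L/(kA) = 0.258/(0.827·9.56) = 0.03263 K/W
  R_mineral wool = L/(kA) = 0.262/(0.0451·9.56) = 0.6077 K/W
ΣR = 0.003947 + 0.03263 + 0.6077 = 0.6443 K/W
Q = ΔT/ΣR = (1080 °C − 43.7 °C)/0.6443 = 1610 W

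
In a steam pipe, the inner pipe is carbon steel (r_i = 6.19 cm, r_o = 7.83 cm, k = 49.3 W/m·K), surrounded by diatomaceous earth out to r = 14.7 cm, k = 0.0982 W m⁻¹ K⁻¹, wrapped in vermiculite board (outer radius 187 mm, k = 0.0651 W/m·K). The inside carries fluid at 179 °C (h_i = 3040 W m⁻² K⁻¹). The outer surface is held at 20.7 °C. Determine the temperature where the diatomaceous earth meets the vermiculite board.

T = 78.5 °C

Treat each layer as a resistance in series:
  R'_conv,in = 1/(2πr h) = 1/(2π·0.0619·3040) = 8.458×10^-4 m·K/W
  R'_carbon steel = ln(0.0783/0.0619)/(2πk) = 0.2350/(2π·49.3) = 7.587×10^-4 m·K/W
  R'_diatomaceous earth = ln(0.147/0.0783)/(2πk) = 0.6299/(2π·0.0982) = 1.021 m·K/W
  R'_vermiculite board = ln(0.187/0.147)/(2πk) = 0.2407/(2π·0.0651) = 0.5884 m·K/W
ΣR = 8.458×10^-4 + 7.587×10^-4 + 1.021 + 0.5884 = 1.611 m·K/W
Q' = ΔT/ΣR = (179 °C − 20.7 °C)/1.611 = 98.26 W/m
From the inner boundary to the diatomaceous earth/vermiculite board interface, ΣR_partial = 1.023 m·K/W.
T_interface = T_in − Q'·ΣR_partial = 179 °C − (98.26)(1.023) = 78.5 °C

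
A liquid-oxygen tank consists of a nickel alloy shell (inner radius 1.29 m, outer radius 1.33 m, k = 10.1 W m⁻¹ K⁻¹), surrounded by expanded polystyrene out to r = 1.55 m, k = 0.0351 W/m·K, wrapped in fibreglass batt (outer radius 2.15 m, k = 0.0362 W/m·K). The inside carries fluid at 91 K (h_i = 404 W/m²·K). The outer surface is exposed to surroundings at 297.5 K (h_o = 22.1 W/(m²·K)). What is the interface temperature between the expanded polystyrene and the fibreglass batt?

Series thermal resistances, inner to outer:
  R_conv,in = 1/(4πr²h) = 1/(4π·1.29²·404) = 1.184×10^-4 K/W
  R_nickel alloy = (1/1.29 − 1/1.33)/(4πk) = 0.02331/(4π·10.1) = 1.837×10^-4 K/W
  R_expanded polystyrene = (1/1.33 − 1/1.55)/(4πk) = 0.1067/(4π·0.0351) = 0.2419 K/W
  R_fibreglass batt = (1/1.55 − 1/2.15)/(4πk) = 0.1800/(4π·0.0362) = 0.3958 K/W
  R_conv,out = 1/(4πr²h) = 1/(4π·2.15²·22.1) = 7.790×10^-4 K/W
ΣR = 1.184×10^-4 + 1.837×10^-4 + 0.2419 + 0.3958 + 7.790×10^-4 = 0.6388 K/W
Q = ΔT/ΣR = (91 K − 297.5 K)/0.6388 = -323.3 W
From the inner boundary to the expanded polystyrene/fibreglass batt interface, ΣR_partial = 0.2422 K/W.
T_interface = T_in − Q·ΣR_partial = 91 K − (-323.3)(0.2422) = 169 K

T = 169 K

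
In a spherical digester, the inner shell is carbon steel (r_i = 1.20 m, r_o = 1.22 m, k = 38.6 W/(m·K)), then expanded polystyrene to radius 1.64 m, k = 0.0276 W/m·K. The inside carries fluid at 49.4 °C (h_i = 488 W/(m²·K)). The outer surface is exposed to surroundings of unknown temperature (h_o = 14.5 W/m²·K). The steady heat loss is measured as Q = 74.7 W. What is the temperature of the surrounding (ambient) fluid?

T_out = 4.03 °C

Sum the resistances:
  R_conv,in = 1/(4πr²h) = 1/(4π·1.20²·488) = 1.132×10^-4 K/W
  R_carbon steel = (1/1.20 − 1/1.22)/(4πk) = 0.01366/(4π·38.6) = 2.816×10^-5 K/W
  R_expanded polystyrene = (1/1.22 − 1/1.64)/(4πk) = 0.2099/(4π·0.0276) = 0.6052 K/W
  R_conv,out = 1/(4πr²h) = 1/(4π·1.64²·14.5) = 0.002040 K/W
ΣR = 0.6074 K/W
ΔT = Q·ΣR = 74.7 × 0.6074 = 45.37 K
Heat flows outward, so T_out = T_in − ΔT = 49.4 − 45.37 = 4.03 °C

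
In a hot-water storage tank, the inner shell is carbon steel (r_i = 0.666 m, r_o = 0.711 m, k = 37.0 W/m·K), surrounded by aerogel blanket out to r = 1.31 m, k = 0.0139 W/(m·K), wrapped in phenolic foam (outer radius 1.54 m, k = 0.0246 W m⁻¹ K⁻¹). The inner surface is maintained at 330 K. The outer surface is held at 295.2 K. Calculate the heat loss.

Series thermal resistances, inner to outer:
  R_carbon steel = (1/0.666 − 1/0.711)/(4πk) = 0.09503/(4π·37.0) = 2.044×10^-4 K/W
  R_aerogel blanket = (1/0.711 − 1/1.31)/(4πk) = 0.6431/(4π·0.0139) = 3.682 K/W
  R_phenolic foam = (1/1.31 − 1/1.54)/(4πk) = 0.1140/(4π·0.0246) = 0.3688 K/W
ΣR = 2.044×10^-4 + 3.682 + 0.3688 = 4.051 K/W
Q = ΔT/ΣR = (330 K − 295.2 K)/4.051 = 8.59 W

Q = 8.59 W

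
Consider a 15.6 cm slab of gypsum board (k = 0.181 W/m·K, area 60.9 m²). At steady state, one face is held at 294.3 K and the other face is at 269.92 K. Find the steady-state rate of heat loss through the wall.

Q = 1720 W

Q = kA·ΔT/L = 0.181 × 60.9 × |294.3 K − 269.92 K| / 0.156 = 1720 W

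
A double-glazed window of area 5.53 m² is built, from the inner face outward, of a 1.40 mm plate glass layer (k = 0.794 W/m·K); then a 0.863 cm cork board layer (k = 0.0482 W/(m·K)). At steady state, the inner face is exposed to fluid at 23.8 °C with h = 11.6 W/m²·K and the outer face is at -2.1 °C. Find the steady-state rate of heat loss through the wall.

Series thermal resistances, inner to outer:
  R_conv,in = 1/(hA) = 1/(11.6·5.53) = 0.01559 K/W
  R_plate glass = L/(kA) = 0.00140/(0.794·5.53) = 3.188×10^-4 K/W
  R_cork board = L/(kA) = 0.00863/(0.0482·5.53) = 0.03238 K/W
ΣR = 0.01559 + 3.188×10^-4 + 0.03238 = 0.04829 K/W
Q = ΔT/ΣR = (23.8 °C − -2.1 °C)/0.04829 = 536 W

Q = 536 W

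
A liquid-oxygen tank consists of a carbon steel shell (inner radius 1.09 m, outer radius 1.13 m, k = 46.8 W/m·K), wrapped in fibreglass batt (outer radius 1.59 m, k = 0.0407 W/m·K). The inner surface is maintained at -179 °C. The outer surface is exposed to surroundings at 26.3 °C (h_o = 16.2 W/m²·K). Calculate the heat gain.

Treat each layer as a resistance in series:
  R_carbon steel = (1/1.09 − 1/1.13)/(4πk) = 0.03248/(4π·46.8) = 5.522×10^-5 K/W
  R_fibreglass batt = (1/1.13 − 1/1.59)/(4πk) = 0.2560/(4π·0.0407) = 0.5006 K/W
  R_conv,out = 1/(4πr²h) = 1/(4π·1.59²·16.2) = 0.001943 K/W
ΣR = 5.522×10^-5 + 0.5006 + 0.001943 = 0.5026 K/W
Q = ΔT/ΣR = (-179 °C − 26.3 °C)/0.5026 = -408 W
(Negative Q ⇒ heat flows inward; heat gain = 408 W.)

Q = 408 W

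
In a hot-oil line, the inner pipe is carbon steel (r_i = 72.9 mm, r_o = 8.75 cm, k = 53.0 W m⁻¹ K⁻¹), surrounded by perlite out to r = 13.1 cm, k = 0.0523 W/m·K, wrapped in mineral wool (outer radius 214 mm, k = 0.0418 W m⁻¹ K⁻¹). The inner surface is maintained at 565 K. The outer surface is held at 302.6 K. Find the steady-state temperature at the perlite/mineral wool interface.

T = 461 K

Series thermal resistances, inner to outer:
  R'_carbon steel = ln(0.0875/0.0729)/(2πk) = 0.1826/(2π·53.0) = 5.482×10^-4 m·K/W
  R'_perlite = ln(0.131/0.0875)/(2πk) = 0.4036/(2π·0.0523) = 1.228 m·K/W
  R'_mineral wool = ln(0.214/0.131)/(2πk) = 0.4908/(2π·0.0418) = 1.869 m·K/W
ΣR = 5.482×10^-4 + 1.228 + 1.869 = 3.098 m·K/W
Q' = ΔT/ΣR = (565 K − 302.6 K)/3.098 = 84.70 W/m
From the inner boundary to the perlite/mineral wool interface, ΣR_partial = 1.229 m·K/W.
T_interface = T_in − Q'·ΣR_partial = 565 K − (84.70)(1.229) = 461 K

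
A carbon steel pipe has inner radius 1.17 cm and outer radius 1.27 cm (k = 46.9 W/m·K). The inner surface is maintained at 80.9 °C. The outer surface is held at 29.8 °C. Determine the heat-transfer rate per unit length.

Q' = 184 kW/m

Q' = 2πk·ΔT/ln(r₂/r₁) = 2π × 46.9 × 51.1 / ln(0.0127/0.0117) = 1.84×10^5 W/m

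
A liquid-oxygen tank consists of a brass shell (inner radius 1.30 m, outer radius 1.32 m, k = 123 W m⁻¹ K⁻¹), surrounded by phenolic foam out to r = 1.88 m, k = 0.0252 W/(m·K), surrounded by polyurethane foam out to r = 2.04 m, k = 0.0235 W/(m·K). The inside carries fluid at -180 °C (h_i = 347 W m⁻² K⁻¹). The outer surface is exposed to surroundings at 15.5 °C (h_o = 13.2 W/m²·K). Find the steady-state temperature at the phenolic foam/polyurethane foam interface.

Treat each layer as a resistance in series:
  R_conv,in = 1/(4πr²h) = 1/(4π·1.30²·347) = 1.357×10^-4 K/W
  R_brass = (1/1.30 − 1/1.32)/(4πk) = 0.01166/(4π·123) = 7.540×10^-6 K/W
  R_phenolic foam = (1/1.32 − 1/1.88)/(4πk) = 0.2257/(4π·0.0252) = 0.7126 K/W
  R_polyurethane foam = (1/1.88 − 1/2.04)/(4πk) = 0.04172/(4π·0.0235) = 0.1413 K/W
  R_conv,out = 1/(4πr²h) = 1/(4π·2.04²·13.2) = 0.001449 K/W
ΣR = 1.357×10^-4 + 7.540×10^-6 + 0.7126 + 0.1413 + 0.001449 = 0.8555 K/W
Q = ΔT/ΣR = (-180 °C − 15.5 °C)/0.8555 = -228.5 W
From the inner boundary to the phenolic foam/polyurethane foam interface, ΣR_partial = 0.7127 K/W.
T_interface = T_in − Q·ΣR_partial = -180 °C − (-228.5)(0.7127) = -17.1 °C

T = -17.1 °C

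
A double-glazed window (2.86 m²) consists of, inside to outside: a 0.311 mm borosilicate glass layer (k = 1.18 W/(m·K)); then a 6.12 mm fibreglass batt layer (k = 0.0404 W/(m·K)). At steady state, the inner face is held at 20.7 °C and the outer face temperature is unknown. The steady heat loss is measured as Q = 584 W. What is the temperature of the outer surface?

Series resistances:
  R_borosilicate glass = L/(kA) = 3.11×10^-4/(1.18·2.86) = 9.215×10^-5 K/W
  R_fibreglass batt = L/(kA) = 0.00612/(0.0404·2.86) = 0.05297 K/W
ΣR = 0.05306 K/W
ΔT = Q·ΣR = 584 × 0.05306 = 30.99 K
Heat flows outward, so T_out = T_in − ΔT = 20.7 − 30.99 = -10.3 °C

T_out = -10.3 °C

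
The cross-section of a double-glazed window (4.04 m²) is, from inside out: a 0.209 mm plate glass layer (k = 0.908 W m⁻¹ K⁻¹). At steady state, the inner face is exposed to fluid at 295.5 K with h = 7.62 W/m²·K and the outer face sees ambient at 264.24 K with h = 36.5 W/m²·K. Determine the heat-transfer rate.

Treat each layer as a resistance in series:
  R_conv,in = 1/(hA) = 1/(7.62·4.04) = 0.03248 K/W
  R_plate glass = L/(kA) = 2.09×10^-4/(0.908·4.04) = 5.697×10^-5 K/W
  R_conv,out = 1/(hA) = 1/(36.5·4.04) = 0.006782 K/W
ΣR = 0.03248 + 5.697×10^-5 + 0.006782 = 0.03932 K/W
Q = ΔT/ΣR = (295.5 K − 264.24 K)/0.03932 = 795 W

Q = 795 W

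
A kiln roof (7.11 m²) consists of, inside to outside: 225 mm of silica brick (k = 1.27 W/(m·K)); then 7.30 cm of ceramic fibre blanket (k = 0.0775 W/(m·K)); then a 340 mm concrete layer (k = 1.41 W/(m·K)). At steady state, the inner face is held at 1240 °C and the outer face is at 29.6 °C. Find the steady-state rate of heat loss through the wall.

Treat each layer as a resistance in series:
  R_silica brick = L/(kA) = 0.225/(1.27·7.11) = 0.02492 K/W
  R_ceramic fibre blanket = L/(kA) = 0.0730/(0.0775·7.11) = 0.1325 K/W
  R_concrete = L/(kA) = 0.340/(1.41·7.11) = 0.03391 K/W
ΣR = 0.02492 + 0.1325 + 0.03391 = 0.1913 K/W
Q = ΔT/ΣR = (1240 °C − 29.6 °C)/0.1913 = 6330 W

Q = 6.33 kW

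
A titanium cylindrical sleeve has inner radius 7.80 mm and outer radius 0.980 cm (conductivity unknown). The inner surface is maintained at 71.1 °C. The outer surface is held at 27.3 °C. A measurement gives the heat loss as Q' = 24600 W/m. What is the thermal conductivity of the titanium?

k = 20.4 W/m·K

ΣR = ΔT/Q' = |71.1 − 27.3|/24600 = 0.001780 m·K/W
ln(r₂/r₁)/(2πk) = 0.001780 ⇒ k = 0.2283/(2π·0.001780) = 20.4 W/m·K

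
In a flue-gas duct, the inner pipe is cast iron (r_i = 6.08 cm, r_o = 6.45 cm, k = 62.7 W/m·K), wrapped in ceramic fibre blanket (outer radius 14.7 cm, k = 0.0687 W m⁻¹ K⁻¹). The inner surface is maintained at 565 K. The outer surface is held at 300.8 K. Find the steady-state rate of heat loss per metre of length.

Resistance network (inner→outer):
  R'_cast iron = ln(0.0645/0.0608)/(2πk) = 0.05908/(2π·62.7) = 1.500×10^-4 m·K/W
  R'_ceramic fibre blanket = ln(0.147/0.0645)/(2πk) = 0.8238/(2π·0.0687) = 1.908 m·K/W
ΣR = 1.500×10^-4 + 1.908 = 1.908 m·K/W
Q' = ΔT/ΣR = (565 K − 300.8 K)/1.908 = 138 W/m

Q' = 138 W/m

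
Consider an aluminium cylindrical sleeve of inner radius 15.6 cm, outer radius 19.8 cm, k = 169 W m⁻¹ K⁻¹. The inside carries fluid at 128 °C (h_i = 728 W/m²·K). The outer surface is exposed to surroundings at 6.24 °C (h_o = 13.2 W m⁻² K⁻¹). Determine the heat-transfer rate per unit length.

Q' = 1950 W/m

Resistance network (inner→outer):
  R'_conv,in = 1/(2πr h) = 1/(2π·0.156·728) = 0.001401 m·K/W
  R'_aluminium = ln(0.198/0.156)/(2πk) = 0.2384/(2π·169) = 2.245×10^-4 m·K/W
  R'_conv,out = 1/(2πr h) = 1/(2π·0.198·13.2) = 0.06089 m·K/W
ΣR = 0.001401 + 2.245×10^-4 + 0.06089 = 0.06252 m·K/W
Q' = ΔT/ΣR = (128 °C − 6.24 °C)/0.06252 = 1950 W/m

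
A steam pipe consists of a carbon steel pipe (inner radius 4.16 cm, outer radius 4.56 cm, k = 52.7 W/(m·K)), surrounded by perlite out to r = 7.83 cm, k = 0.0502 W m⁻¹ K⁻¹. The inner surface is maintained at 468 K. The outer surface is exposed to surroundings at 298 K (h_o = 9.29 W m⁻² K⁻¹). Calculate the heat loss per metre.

Treat each layer as a resistance in series:
  R'_carbon steel = ln(0.0456/0.0416)/(2πk) = 0.09181/(2π·52.7) = 2.773×10^-4 m·K/W
  R'_perlite = ln(0.0783/0.0456)/(2πk) = 0.5406/(2π·0.0502) = 1.714 m·K/W
  R'_conv,out = 1/(2πr h) = 1/(2π·0.0783·9.29) = 0.2188 m·K/W
ΣR = 2.773×10^-4 + 1.714 + 0.2188 = 1.933 m·K/W
Q' = ΔT/ΣR = (468 K − 298 K)/1.933 = 87.9 W/m

Q' = 87.9 W/m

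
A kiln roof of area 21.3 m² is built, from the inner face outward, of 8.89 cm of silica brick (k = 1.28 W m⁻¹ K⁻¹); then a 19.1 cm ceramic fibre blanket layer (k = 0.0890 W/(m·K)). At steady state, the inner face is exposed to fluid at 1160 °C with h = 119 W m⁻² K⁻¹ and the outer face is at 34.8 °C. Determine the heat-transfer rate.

Resistance network (inner→outer):
  R_conv,in = 1/(hA) = 1/(119·21.3) = 3.945×10^-4 K/W
  R_silica brick = L/(kA) = 0.0889/(1.28·21.3) = 0.003261 K/W
  R_ceramic fibre blanket = L/(kA) = 0.191/(0.0890·21.3) = 0.1008 K/W
ΣR = 3.945×10^-4 + 0.003261 + 0.1008 = 0.1045 K/W
Q = ΔT/ΣR = (1160 °C − 34.8 °C)/0.1045 = 10800 W

Q = 10.8 kW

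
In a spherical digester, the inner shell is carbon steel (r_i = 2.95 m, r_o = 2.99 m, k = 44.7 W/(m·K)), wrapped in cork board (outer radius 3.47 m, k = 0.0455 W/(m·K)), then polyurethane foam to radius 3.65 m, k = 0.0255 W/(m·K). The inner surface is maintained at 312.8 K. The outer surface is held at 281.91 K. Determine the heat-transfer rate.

Treat each layer as a resistance in series:
  R_carbon steel = (1/2.95 − 1/2.99)/(4πk) = 0.004535/(4π·44.7) = 8.073×10^-6 K/W
  R_cork board = (1/2.99 − 1/3.47)/(4πk) = 0.04626/(4π·0.0455) = 0.08091 K/W
  R_polyurethane foam = (1/3.47 − 1/3.65)/(4πk) = 0.01421/(4π·0.0255) = 0.04435 K/W
ΣR = 8.073×10^-6 + 0.08091 + 0.04435 = 0.1253 K/W
Q = ΔT/ΣR = (312.8 K − 281.91 K)/0.1253 = 247 W

Q = 247 W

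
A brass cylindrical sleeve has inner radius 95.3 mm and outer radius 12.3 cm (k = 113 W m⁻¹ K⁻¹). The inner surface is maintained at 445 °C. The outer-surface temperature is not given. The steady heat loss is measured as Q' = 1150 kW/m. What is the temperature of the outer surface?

T_out = 31.7 °C

Series resistances:
  R'_brass = ln(0.123/0.0953)/(2πk) = 0.2552/(2π·113) = 3.594×10^-4 m·K/W
ΣR = 3.594×10^-4 m·K/W
ΔT = Q'·ΣR = 1.15×10^6 × 3.594×10^-4 = 413.3 K
Heat flows outward, so T_out = T_in − ΔT = 445 − 413.3 = 31.7 °C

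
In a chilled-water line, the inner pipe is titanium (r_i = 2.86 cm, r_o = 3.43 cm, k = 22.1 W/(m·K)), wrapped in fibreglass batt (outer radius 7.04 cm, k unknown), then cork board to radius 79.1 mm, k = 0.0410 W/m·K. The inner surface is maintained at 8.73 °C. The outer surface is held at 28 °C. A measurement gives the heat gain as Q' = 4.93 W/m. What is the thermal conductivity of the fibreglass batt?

ΣR = ΔT/Q' = |8.73 − 28|/4.93 = 3.909 m·K/W
Known resistances:
  R'_titanium = ln(0.0343/0.0286)/(2πk) = 0.1817/(2π·22.1) = 0.001309 m·K/W
  R'_cork board = ln(0.0791/0.0704)/(2πk) = 0.1165/(2π·0.0410) = 0.4523 m·K/W
R_fibreglass batt = ΣR − ΣR_known = 3.909 − 0.4536 = 3.455 m·K/W
ln(r₂/r₁)/(2πk) = 3.455 ⇒ k = 0.7190/(2π·3.455) = 0.0331 W/m·K

k = 0.0331 W/m·K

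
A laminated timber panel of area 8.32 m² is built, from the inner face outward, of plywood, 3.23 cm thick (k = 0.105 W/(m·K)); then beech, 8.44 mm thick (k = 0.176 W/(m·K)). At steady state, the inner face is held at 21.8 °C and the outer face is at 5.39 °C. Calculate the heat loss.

Series thermal resistances, inner to outer:
  R_plywood = L/(kA) = 0.0323/(0.105·8.32) = 0.03697 K/W
  R_beech = L/(kA) = 0.00844/(0.176·8.32) = 0.005764 K/W
ΣR = 0.03697 + 0.005764 = 0.04273 K/W
Q = ΔT/ΣR = (21.8 °C − 5.39 °C)/0.04273 = 384 W

Q = 384 W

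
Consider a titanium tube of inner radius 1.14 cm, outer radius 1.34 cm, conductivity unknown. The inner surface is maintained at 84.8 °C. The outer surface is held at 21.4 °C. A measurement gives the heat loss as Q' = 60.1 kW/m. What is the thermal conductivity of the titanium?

ΣR = ΔT/Q' = |84.8 − 21.4|/60100 = 0.001055 m·K/W
ln(r₂/r₁)/(2πk) = 0.001055 ⇒ k = 0.1616/(2π·0.001055) = 24.4 W/m·K

k = 24.4 W/m·K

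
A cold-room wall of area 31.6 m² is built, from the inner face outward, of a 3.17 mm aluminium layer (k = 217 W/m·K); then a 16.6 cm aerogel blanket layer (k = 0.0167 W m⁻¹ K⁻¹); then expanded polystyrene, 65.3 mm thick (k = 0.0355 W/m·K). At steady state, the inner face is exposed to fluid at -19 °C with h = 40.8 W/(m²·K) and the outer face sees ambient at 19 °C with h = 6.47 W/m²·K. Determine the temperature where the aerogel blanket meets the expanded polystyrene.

T = 12.7 °C

Treat each layer as a resistance in series:
  R_conv,in = 1/(hA) = 1/(40.8·31.6) = 7.756×10^-4 K/W
  R_aluminium = L/(kA) = 0.00317/(217·31.6) = 4.623×10^-7 K/W
  R_aerogel blanket = L/(kA) = 0.166/(0.0167·31.6) = 0.3146 K/W
  R_expanded polystyrene = L/(kA) = 0.0653/(0.0355·31.6) = 0.05821 K/W
  R_conv,out = 1/(hA) = 1/(6.47·31.6) = 0.004891 K/W
ΣR = 7.756×10^-4 + 4.623×10^-7 + 0.3146 + 0.05821 + 0.004891 = 0.3785 K/W
Q = ΔT/ΣR = (-19 °C − 19 °C)/0.3785 = -100.4 W
From the inner boundary to the aerogel blanket/expanded polystyrene interface, ΣR_partial = 0.3154 K/W.
T_interface = T_in − Q·ΣR_partial = -19 °C − (-100.4)(0.3154) = 12.7 °C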